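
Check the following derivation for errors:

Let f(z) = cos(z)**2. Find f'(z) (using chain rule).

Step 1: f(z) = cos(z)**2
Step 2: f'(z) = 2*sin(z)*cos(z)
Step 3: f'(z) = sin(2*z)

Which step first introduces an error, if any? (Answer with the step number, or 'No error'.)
Step 2

Step 2 is incorrect due to a sign flip.
The step shows: 2*sin(z)*cos(z)
The correct value should be: -2*sin(z)*cos(z)

Explanation: The sign of the whole expression was flipped: the term -2*sin(z)*cos(z) was incorrectly written as 2*sin(z)*cos(z)
The later steps are derived from this incorrect expression, so the error originates in Step 2.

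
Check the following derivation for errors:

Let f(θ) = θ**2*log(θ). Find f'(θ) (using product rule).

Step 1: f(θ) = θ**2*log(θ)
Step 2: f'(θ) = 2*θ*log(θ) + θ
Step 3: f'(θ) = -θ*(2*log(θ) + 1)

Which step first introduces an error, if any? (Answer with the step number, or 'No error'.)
Step 3

Step 3 is incorrect due to a sign flip.
The step shows: -θ*(2*log(θ) + 1)
The correct value should be: θ*(2*log(θ) + 1)

Explanation: The sign of the whole expression was flipped: the term θ*(2*log(θ) + 1) was incorrectly written as -θ*(2*log(θ) + 1)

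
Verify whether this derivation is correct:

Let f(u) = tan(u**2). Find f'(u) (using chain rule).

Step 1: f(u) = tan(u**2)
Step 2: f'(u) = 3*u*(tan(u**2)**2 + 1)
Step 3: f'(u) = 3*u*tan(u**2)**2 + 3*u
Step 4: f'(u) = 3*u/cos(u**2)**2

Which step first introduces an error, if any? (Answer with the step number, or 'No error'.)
Step 2

Step 2 is incorrect due to a wrong coefficient.
The step shows: 3*u*(tan(u**2)**2 + 1)
The correct value should be: 2*u*(tan(u**2)**2 + 1)

Explanation: The coefficient 2 was incorrectly written as 3: the term 2*u*(tan(u**2)**2 + 1) was incorrectly written as 3*u*(tan(u**2)**2 + 1)
The later steps are derived from this incorrect expression, so the error originates in Step 2.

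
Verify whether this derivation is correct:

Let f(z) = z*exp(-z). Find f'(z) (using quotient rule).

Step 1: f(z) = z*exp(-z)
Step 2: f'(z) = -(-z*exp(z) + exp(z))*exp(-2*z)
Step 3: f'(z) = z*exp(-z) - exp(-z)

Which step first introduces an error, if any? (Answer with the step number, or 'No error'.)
Step 2

Step 2 is incorrect due to a sign flip.
The step shows: -(-z*exp(z) + exp(z))*exp(-2*z)
The correct value should be: (-z*exp(z) + exp(z))*exp(-2*z)

Explanation: The sign of the whole expression was flipped: the term (-z*exp(z) + exp(z))*exp(-2*z) was incorrectly written as -(-z*exp(z) + exp(z))*exp(-2*z)
The later steps are derived from this incorrect expression, so the error originates in Step 2.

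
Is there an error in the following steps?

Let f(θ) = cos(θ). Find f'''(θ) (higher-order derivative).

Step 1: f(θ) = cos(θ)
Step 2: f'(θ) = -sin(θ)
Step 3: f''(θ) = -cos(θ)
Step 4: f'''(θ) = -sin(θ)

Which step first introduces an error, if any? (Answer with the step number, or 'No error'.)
Step 4

Step 4 is incorrect due to a sign flip.
The step shows: -sin(θ)
The correct value should be: sin(θ)

Explanation: The sign of the whole expression was flipped: the term sin(θ) was incorrectly written as -sin(θ)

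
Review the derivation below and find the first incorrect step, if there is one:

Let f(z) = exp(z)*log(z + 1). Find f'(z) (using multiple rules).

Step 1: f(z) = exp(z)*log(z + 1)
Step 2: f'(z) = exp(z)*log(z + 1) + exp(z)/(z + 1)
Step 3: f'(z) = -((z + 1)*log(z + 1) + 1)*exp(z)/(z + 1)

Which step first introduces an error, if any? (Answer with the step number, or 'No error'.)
Step 3

Step 3 is incorrect due to a sign flip.
The step shows: -((z + 1)*log(z + 1) + 1)*exp(z)/(z + 1)
The correct value should be: ((z + 1)*log(z + 1) + 1)*exp(z)/(z + 1)

Explanation: The sign of the whole expression was flipped: the term ((z + 1)*log(z + 1) + 1)*exp(z)/(z + 1) was incorrectly written as -((z + 1)*log(z + 1) + 1)*exp(z)/(z + 1)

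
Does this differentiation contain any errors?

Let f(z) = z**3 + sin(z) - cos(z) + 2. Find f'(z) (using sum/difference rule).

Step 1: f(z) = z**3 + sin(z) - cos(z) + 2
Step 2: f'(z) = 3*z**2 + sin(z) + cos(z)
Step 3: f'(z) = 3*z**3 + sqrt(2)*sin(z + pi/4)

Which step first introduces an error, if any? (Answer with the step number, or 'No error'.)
Step 3

Step 3 is incorrect due to a wrong exponent.
The step shows: 3*z**3 + sqrt(2)*sin(z + pi/4)
The correct value should be: 3*z**2 + sqrt(2)*sin(z + pi/4)

Explanation: The exponent 2 on z was incorrectly written as 3: the term 3*z**2 was incorrectly written as 3*z**3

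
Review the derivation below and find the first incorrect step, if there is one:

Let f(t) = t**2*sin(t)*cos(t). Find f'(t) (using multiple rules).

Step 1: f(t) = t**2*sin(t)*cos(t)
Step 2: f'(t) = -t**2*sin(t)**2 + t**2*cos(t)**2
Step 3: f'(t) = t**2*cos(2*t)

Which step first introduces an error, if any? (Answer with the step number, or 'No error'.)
Step 2

Step 2 is incorrect due to a dropped term.
The step shows: -t**2*sin(t)**2 + t**2*cos(t)**2
The correct value should be: -t**2*sin(t)**2 + t**2*cos(t)**2 + 2*t*sin(t)*cos(t)

Explanation: A term was dropped: the term 2*t*sin(t)*cos(t) was incorrectly omitted
The later steps are derived from this incorrect expression, so the error originates in Step 2.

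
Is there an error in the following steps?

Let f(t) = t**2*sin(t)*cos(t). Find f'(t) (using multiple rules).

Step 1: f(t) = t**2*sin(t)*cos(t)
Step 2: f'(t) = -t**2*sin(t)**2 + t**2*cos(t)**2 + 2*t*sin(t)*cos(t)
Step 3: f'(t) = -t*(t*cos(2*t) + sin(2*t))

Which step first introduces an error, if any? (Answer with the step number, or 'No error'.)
Step 3

Step 3 is incorrect due to a sign flip.
The step shows: -t*(t*cos(2*t) + sin(2*t))
The correct value should be: t*(t*cos(2*t) + sin(2*t))

Explanation: The sign of the whole expression was flipped: the term t*(t*cos(2*t) + sin(2*t)) was incorrectly written as -t*(t*cos(2*t) + sin(2*t))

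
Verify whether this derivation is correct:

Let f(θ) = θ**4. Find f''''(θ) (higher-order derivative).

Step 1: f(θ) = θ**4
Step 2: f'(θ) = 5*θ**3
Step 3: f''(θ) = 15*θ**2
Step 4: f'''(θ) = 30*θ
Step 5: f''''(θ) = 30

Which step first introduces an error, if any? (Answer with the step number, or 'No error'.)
Step 2

Step 2 is incorrect due to a wrong coefficient.
The step shows: 5*θ**3
The correct value should be: 4*θ**3

Explanation: The coefficient 4 was incorrectly written as 5: the term 4*θ**3 was incorrectly written as 5*θ**3
The later steps are derived from this incorrect expression, so the error originates in Step 2.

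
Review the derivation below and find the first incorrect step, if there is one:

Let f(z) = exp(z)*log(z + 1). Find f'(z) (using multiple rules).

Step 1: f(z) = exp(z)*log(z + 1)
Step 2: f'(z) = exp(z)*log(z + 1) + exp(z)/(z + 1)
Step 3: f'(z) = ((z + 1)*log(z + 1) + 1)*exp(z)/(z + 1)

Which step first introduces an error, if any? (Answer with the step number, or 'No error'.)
No error

All steps in this derivation are correct.
The final answer f'(z) = ((z + 1)*log(z + 1) + 1)*exp(z)/(z + 1) is valid.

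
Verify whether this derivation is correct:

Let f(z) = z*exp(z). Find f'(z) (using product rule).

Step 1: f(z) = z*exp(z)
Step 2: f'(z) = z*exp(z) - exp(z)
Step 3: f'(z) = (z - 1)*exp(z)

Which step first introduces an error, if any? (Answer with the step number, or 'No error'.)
Step 2

Step 2 is incorrect due to a sign flip.
The step shows: z*exp(z) - exp(z)
The correct value should be: z*exp(z) + exp(z)

Explanation: The sign of one term was flipped: the term exp(z) was incorrectly written as -exp(z)
The later steps are derived from this incorrect expression, so the error originates in Step 2.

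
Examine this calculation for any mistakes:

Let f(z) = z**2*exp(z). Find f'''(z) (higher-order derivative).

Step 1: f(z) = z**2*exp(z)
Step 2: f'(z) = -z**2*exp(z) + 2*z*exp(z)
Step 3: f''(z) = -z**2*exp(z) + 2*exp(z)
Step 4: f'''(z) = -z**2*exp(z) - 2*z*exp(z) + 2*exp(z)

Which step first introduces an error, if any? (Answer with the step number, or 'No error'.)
Step 2

Step 2 is incorrect due to a sign flip.
The step shows: -z**2*exp(z) + 2*z*exp(z)
The correct value should be: z**2*exp(z) + 2*z*exp(z)

Explanation: The sign of one term was flipped: the term z**2*exp(z) was incorrectly written as -z**2*exp(z)
The later steps are derived from this incorrect expression, so the error originates in Step 2.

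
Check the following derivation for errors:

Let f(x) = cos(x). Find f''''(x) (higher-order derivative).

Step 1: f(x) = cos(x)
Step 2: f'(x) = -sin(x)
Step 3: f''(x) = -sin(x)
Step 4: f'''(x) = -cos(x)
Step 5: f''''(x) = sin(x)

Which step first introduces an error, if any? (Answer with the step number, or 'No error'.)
Step 3

Step 3 is incorrect due to a wrong trig function.
The step shows: -sin(x)
The correct value should be: -cos(x)

Explanation: cos(x) was incorrectly written as sin(x): the term -cos(x) was incorrectly written as -sin(x)
The later steps are derived from this incorrect expression, so the error originates in Step 3.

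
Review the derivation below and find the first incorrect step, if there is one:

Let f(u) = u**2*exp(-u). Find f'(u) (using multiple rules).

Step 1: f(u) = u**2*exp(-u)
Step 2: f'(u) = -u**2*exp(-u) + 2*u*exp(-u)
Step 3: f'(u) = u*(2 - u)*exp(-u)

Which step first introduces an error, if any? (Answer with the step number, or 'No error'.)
No error

All steps in this derivation are correct.
The final answer f'(u) = u*(2 - u)*exp(-u) is valid.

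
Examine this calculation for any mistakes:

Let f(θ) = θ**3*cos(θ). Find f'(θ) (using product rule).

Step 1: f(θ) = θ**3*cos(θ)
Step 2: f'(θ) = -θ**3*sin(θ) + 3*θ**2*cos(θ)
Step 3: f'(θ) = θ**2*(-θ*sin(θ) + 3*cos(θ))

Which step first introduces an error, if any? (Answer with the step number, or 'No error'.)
No error

All steps in this derivation are correct.
The final answer f'(θ) = θ**2*(-θ*sin(θ) + 3*cos(θ)) is valid.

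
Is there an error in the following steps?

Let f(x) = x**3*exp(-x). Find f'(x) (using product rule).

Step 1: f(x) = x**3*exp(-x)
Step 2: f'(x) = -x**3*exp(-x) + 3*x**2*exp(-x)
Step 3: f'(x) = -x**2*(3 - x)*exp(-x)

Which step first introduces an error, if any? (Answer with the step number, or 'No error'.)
Step 3

Step 3 is incorrect due to a sign flip.
The step shows: -x**2*(3 - x)*exp(-x)
The correct value should be: x**2*(3 - x)*exp(-x)

Explanation: The sign of the whole expression was flipped: the term x**2*(3 - x)*exp(-x) was incorrectly written as -x**2*(3 - x)*exp(-x)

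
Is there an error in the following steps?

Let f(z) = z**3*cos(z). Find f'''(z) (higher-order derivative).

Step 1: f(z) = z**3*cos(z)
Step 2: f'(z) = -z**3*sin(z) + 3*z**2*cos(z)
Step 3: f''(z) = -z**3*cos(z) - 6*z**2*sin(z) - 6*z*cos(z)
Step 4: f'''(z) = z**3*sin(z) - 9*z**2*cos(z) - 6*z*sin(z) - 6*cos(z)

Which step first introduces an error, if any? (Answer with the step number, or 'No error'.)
Step 3

Step 3 is incorrect due to a sign flip.
The step shows: -z**3*cos(z) - 6*z**2*sin(z) - 6*z*cos(z)
The correct value should be: -z**3*cos(z) - 6*z**2*sin(z) + 6*z*cos(z)

Explanation: The sign of one term was flipped: the term 6*z*cos(z) was incorrectly written as -6*z*cos(z)
The later steps are derived from this incorrect expression, so the error originates in Step 3.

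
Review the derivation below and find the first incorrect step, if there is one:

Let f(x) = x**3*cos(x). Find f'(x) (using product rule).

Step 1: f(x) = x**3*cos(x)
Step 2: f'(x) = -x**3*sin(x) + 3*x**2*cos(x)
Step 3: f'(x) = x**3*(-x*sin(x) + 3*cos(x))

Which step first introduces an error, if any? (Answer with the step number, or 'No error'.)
Step 3

Step 3 is incorrect due to a wrong exponent.
The step shows: x**3*(-x*sin(x) + 3*cos(x))
The correct value should be: x**2*(-x*sin(x) + 3*cos(x))

Explanation: The exponent 2 on x was incorrectly written as 3: the term x**2*(-x*sin(x) + 3*cos(x)) was incorrectly written as x**3*(-x*sin(x) + 3*cos(x))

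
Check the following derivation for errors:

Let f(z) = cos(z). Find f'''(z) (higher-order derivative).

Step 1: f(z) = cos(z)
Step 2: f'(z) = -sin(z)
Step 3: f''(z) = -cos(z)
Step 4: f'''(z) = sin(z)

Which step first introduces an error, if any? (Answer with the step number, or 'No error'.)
No error

All steps in this derivation are correct.
The final answer f'''(z) = sin(z) is valid.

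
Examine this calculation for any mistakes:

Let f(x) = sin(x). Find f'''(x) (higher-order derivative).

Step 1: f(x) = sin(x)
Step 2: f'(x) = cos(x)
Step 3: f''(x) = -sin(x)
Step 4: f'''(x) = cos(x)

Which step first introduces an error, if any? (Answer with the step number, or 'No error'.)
Step 4

Step 4 is incorrect due to a sign flip.
The step shows: cos(x)
The correct value should be: -cos(x)

Explanation: The sign of the whole expression was flipped: the term -cos(x) was incorrectly written as cos(x)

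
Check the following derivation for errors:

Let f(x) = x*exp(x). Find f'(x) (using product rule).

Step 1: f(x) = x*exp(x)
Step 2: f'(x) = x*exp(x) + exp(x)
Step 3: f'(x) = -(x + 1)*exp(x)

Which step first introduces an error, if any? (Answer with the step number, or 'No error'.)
Step 3

Step 3 is incorrect due to a sign flip.
The step shows: -(x + 1)*exp(x)
The correct value should be: (x + 1)*exp(x)

Explanation: The sign of the whole expression was flipped: the term (x + 1)*exp(x) was incorrectly written as -(x + 1)*exp(x)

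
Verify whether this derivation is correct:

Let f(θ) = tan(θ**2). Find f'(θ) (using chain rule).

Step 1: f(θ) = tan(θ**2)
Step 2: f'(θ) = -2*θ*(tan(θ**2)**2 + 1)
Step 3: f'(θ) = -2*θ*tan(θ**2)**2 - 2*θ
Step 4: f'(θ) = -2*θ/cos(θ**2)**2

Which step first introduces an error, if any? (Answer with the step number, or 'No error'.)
Step 2

Step 2 is incorrect due to a sign flip.
The step shows: -2*θ*(tan(θ**2)**2 + 1)
The correct value should be: 2*θ*(tan(θ**2)**2 + 1)

Explanation: The sign of the whole expression was flipped: the term 2*θ*(tan(θ**2)**2 + 1) was incorrectly written as -2*θ*(tan(θ**2)**2 + 1)
The later steps are derived from this incorrect expression, so the error originates in Step 2.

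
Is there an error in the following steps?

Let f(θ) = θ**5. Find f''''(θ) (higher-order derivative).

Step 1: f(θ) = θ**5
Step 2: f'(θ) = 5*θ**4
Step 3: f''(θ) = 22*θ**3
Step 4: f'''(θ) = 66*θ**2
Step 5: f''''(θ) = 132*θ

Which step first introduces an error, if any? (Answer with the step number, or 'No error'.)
Step 3

Step 3 is incorrect due to a wrong coefficient.
The step shows: 22*θ**3
The correct value should be: 20*θ**3

Explanation: The coefficient 20 was incorrectly written as 22: the term 20*θ**3 was incorrectly written as 22*θ**3
The later steps are derived from this incorrect expression, so the error originates in Step 3.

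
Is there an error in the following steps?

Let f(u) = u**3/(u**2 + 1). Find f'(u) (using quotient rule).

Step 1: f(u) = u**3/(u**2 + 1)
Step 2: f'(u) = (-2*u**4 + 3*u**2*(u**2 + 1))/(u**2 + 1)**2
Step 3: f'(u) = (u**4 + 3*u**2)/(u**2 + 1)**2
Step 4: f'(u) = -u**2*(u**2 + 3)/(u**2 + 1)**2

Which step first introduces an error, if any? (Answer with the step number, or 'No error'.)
Step 4

Step 4 is incorrect due to a sign flip.
The step shows: -u**2*(u**2 + 3)/(u**2 + 1)**2
The correct value should be: u**2*(u**2 + 3)/(u**2 + 1)**2

Explanation: The sign of the whole expression was flipped: the term u**2*(u**2 + 3)/(u**2 + 1)**2 was incorrectly written as -u**2*(u**2 + 3)/(u**2 + 1)**2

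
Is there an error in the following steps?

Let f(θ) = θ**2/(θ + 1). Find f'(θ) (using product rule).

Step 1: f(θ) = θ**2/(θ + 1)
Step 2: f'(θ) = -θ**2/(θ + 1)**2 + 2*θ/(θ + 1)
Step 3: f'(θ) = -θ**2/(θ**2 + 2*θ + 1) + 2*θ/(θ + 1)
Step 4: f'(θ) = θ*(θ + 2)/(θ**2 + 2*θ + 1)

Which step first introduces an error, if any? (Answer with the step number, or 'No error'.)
No error

All steps in this derivation are correct.
The final answer f'(θ) = θ*(θ + 2)/(θ**2 + 2*θ + 1) is valid.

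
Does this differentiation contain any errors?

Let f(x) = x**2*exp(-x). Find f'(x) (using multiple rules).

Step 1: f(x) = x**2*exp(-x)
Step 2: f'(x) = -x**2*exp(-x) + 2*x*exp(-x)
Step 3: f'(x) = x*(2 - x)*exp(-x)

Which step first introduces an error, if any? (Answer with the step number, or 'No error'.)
No error

All steps in this derivation are correct.
The final answer f'(x) = x*(2 - x)*exp(-x) is valid.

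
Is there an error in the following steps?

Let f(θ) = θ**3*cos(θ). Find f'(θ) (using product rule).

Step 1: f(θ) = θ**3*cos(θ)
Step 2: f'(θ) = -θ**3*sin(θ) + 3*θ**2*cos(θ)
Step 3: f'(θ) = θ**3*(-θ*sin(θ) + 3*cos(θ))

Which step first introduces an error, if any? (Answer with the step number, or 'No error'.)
Step 3

Step 3 is incorrect due to a wrong exponent.
The step shows: θ**3*(-θ*sin(θ) + 3*cos(θ))
The correct value should be: θ**2*(-θ*sin(θ) + 3*cos(θ))

Explanation: The exponent 2 on θ was incorrectly written as 3: the term θ**2*(-θ*sin(θ) + 3*cos(θ)) was incorrectly written as θ**3*(-θ*sin(θ) + 3*cos(θ))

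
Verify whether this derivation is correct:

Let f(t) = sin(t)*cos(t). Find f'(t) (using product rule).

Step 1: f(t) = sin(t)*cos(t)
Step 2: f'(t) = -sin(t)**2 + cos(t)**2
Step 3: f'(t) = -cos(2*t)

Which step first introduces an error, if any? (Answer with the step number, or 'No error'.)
Step 3

Step 3 is incorrect due to a sign flip.
The step shows: -cos(2*t)
The correct value should be: cos(2*t)

Explanation: The sign of the whole expression was flipped: the term cos(2*t) was incorrectly written as -cos(2*t)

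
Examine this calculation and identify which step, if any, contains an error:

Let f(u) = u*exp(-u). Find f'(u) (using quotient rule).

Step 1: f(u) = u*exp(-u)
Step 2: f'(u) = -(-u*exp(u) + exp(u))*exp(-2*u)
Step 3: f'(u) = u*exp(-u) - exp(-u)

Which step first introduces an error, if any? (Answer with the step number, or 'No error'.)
Step 2

Step 2 is incorrect due to a sign flip.
The step shows: -(-u*exp(u) + exp(u))*exp(-2*u)
The correct value should be: (-u*exp(u) + exp(u))*exp(-2*u)

Explanation: The sign of the whole expression was flipped: the term (-u*exp(u) + exp(u))*exp(-2*u) was incorrectly written as -(-u*exp(u) + exp(u))*exp(-2*u)
The later steps are derived from this incorrect expression, so the error originates in Step 2.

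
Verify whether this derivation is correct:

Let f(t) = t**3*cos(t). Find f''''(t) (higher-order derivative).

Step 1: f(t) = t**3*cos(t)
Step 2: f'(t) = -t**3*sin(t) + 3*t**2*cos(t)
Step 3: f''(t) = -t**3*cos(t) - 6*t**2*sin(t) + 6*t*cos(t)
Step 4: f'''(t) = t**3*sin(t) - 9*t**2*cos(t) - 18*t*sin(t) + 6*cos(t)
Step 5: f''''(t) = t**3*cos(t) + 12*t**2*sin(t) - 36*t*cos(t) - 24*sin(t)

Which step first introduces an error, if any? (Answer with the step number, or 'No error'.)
No error

All steps in this derivation are correct.
The final answer f''''(t) = t**3*cos(t) + 12*t**2*sin(t) - 36*t*cos(t) - 24*sin(t) is valid.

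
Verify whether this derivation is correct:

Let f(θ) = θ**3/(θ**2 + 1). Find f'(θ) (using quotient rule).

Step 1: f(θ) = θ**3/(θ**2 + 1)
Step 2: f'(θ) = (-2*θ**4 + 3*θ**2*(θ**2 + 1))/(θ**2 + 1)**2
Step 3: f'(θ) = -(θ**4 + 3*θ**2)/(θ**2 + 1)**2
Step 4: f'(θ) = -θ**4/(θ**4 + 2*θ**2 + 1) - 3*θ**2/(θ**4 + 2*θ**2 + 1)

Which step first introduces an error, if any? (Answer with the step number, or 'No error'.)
Step 3

Step 3 is incorrect due to a sign flip.
The step shows: -(θ**4 + 3*θ**2)/(θ**2 + 1)**2
The correct value should be: (θ**4 + 3*θ**2)/(θ**2 + 1)**2

Explanation: The sign of the whole expression was flipped: the term (θ**4 + 3*θ**2)/(θ**2 + 1)**2 was incorrectly written as -(θ**4 + 3*θ**2)/(θ**2 + 1)**2
The later steps are derived from this incorrect expression, so the error originates in Step 3.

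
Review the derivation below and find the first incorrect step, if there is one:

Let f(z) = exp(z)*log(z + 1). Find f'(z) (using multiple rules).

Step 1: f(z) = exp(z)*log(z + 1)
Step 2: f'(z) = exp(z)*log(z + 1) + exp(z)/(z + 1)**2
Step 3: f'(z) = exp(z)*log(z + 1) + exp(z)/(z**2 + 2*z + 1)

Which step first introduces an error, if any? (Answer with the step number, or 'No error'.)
Step 2

Step 2 is incorrect due to a wrong exponent.
The step shows: exp(z)*log(z + 1) + exp(z)/(z + 1)**2
The correct value should be: exp(z)*log(z + 1) + exp(z)/(z + 1)

Explanation: The exponent -1 on z + 1 was incorrectly written as -2: the term exp(z)/(z + 1) was incorrectly written as exp(z)/(z + 1)**2
The later steps are derived from this incorrect expression, so the error originates in Step 2.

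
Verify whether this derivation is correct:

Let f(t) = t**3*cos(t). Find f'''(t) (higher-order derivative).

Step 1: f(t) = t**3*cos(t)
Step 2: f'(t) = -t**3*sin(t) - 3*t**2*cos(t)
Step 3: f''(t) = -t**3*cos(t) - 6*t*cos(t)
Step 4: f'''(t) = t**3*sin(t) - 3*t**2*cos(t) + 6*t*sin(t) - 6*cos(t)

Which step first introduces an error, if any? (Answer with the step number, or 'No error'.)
Step 2

Step 2 is incorrect due to a sign flip.
The step shows: -t**3*sin(t) - 3*t**2*cos(t)
The correct value should be: -t**3*sin(t) + 3*t**2*cos(t)

Explanation: The sign of one term was flipped: the term 3*t**2*cos(t) was incorrectly written as -3*t**2*cos(t)
The later steps are derived from this incorrect expression, so the error originates in Step 2.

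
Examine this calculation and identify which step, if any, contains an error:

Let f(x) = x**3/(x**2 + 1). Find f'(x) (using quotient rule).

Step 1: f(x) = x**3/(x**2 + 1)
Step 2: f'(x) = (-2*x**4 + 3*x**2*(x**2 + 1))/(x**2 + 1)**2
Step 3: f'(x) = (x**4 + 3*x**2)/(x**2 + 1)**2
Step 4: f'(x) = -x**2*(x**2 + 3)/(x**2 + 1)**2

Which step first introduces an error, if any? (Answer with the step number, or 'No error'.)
Step 4

Step 4 is incorrect due to a sign flip.
The step shows: -x**2*(x**2 + 3)/(x**2 + 1)**2
The correct value should be: x**2*(x**2 + 3)/(x**2 + 1)**2

Explanation: The sign of the whole expression was flipped: the term x**2*(x**2 + 3)/(x**2 + 1)**2 was incorrectly written as -x**2*(x**2 + 3)/(x**2 + 1)**2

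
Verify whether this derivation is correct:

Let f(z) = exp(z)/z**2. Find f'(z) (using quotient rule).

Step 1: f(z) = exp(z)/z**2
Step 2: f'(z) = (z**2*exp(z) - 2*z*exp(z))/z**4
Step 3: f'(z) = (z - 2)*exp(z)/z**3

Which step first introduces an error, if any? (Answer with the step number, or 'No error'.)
No error

All steps in this derivation are correct.
The final answer f'(z) = (z - 2)*exp(z)/z**3 is valid.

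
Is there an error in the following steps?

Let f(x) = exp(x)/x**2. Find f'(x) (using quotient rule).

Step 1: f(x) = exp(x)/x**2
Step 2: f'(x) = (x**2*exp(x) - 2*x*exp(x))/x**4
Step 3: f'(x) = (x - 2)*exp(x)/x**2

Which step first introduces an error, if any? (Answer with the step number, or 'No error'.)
Step 3

Step 3 is incorrect due to a wrong exponent.
The step shows: (x - 2)*exp(x)/x**2
The correct value should be: (x - 2)*exp(x)/x**3

Explanation: The exponent -3 on x was incorrectly written as -2: the term (x - 2)*exp(x)/x**3 was incorrectly written as (x - 2)*exp(x)/x**2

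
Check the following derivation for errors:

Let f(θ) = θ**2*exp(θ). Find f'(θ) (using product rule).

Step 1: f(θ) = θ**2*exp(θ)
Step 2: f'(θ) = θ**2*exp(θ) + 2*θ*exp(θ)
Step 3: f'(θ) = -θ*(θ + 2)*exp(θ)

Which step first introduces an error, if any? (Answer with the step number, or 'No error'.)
Step 3

Step 3 is incorrect due to a sign flip.
The step shows: -θ*(θ + 2)*exp(θ)
The correct value should be: θ*(θ + 2)*exp(θ)

Explanation: The sign of the whole expression was flipped: the term θ*(θ + 2)*exp(θ) was incorrectly written as -θ*(θ + 2)*exp(θ)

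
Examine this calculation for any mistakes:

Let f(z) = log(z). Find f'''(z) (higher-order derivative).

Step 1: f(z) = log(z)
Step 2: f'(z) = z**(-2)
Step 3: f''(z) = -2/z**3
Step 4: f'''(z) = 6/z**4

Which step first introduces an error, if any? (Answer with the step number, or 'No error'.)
Step 2

Step 2 is incorrect due to a wrong exponent.
The step shows: z**(-2)
The correct value should be: 1/z

Explanation: The exponent -1 on z was incorrectly written as -2: the term 1/z was incorrectly written as z**(-2)
The later steps are derived from this incorrect expression, so the error originates in Step 2.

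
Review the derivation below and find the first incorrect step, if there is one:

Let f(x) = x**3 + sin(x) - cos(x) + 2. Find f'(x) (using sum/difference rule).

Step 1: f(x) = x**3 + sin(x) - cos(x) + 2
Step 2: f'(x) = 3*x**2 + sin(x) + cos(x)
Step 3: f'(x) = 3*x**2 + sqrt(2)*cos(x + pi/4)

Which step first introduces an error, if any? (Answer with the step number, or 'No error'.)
Step 3

Step 3 is incorrect due to a wrong trig function.
The step shows: 3*x**2 + sqrt(2)*cos(x + pi/4)
The correct value should be: 3*x**2 + sqrt(2)*sin(x + pi/4)

Explanation: sin(x + pi/4) was incorrectly written as cos(x + pi/4): the term sqrt(2)*sin(x + pi/4) was incorrectly written as sqrt(2)*cos(x + pi/4)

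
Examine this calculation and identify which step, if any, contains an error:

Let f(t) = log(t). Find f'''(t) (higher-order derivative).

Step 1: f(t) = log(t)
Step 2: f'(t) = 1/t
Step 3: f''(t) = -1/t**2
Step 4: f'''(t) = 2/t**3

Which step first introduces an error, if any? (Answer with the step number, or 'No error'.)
No error

All steps in this derivation are correct.
The final answer f'''(t) = 2/t**3 is valid.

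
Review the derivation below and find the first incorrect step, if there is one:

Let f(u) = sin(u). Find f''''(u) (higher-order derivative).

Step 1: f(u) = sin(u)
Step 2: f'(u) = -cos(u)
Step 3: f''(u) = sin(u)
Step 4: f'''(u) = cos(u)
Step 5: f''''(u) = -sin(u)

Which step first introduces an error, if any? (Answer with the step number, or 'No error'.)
Step 2

Step 2 is incorrect due to a sign flip.
The step shows: -cos(u)
The correct value should be: cos(u)

Explanation: The sign of the whole expression was flipped: the term cos(u) was incorrectly written as -cos(u)
The later steps are derived from this incorrect expression, so the error originates in Step 2.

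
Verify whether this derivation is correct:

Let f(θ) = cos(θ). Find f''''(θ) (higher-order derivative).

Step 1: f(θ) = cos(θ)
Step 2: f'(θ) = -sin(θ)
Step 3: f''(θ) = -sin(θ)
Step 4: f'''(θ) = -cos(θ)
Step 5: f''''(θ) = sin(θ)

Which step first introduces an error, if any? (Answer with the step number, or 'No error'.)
Step 3

Step 3 is incorrect due to a wrong trig function.
The step shows: -sin(θ)
The correct value should be: -cos(θ)

Explanation: cos(θ) was incorrectly written as sin(θ): the term -cos(θ) was incorrectly written as -sin(θ)
The later steps are derived from this incorrect expression, so the error originates in Step 3.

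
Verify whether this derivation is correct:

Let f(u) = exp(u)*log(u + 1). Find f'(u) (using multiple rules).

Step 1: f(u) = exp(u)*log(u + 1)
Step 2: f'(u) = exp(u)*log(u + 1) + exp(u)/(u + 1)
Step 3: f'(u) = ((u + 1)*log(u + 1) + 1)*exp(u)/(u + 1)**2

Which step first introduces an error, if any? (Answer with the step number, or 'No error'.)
Step 3

Step 3 is incorrect due to a wrong exponent.
The step shows: ((u + 1)*log(u + 1) + 1)*exp(u)/(u + 1)**2
The correct value should be: ((u + 1)*log(u + 1) + 1)*exp(u)/(u + 1)

Explanation: The exponent -1 on u + 1 was incorrectly written as -2: the term ((u + 1)*log(u + 1) + 1)*exp(u)/(u + 1) was incorrectly written as ((u + 1)*log(u + 1) + 1)*exp(u)/(u + 1)**2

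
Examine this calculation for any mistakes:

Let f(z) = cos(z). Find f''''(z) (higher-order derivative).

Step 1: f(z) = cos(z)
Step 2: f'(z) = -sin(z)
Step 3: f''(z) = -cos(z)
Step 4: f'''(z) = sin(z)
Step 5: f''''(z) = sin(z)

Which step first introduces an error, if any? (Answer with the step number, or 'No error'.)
Step 5

Step 5 is incorrect due to a wrong trig function.
The step shows: sin(z)
The correct value should be: cos(z)

Explanation: cos(z) was incorrectly written as sin(z): the term cos(z) was incorrectly written as sin(z)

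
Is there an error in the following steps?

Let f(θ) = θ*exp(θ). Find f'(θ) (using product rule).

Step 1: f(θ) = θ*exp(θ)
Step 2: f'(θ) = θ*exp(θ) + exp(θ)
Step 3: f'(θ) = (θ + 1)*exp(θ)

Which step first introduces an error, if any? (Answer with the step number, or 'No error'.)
No error

All steps in this derivation are correct.
The final answer f'(θ) = (θ + 1)*exp(θ) is valid.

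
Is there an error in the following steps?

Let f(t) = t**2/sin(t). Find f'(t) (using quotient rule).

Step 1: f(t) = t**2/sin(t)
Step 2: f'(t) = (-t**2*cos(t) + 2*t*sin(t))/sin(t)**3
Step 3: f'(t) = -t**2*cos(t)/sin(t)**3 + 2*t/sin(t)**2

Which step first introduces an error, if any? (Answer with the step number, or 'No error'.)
Step 2

Step 2 is incorrect due to a wrong exponent.
The step shows: (-t**2*cos(t) + 2*t*sin(t))/sin(t)**3
The correct value should be: (-t**2*cos(t) + 2*t*sin(t))/sin(t)**2

Explanation: The exponent -2 on sin(t) was incorrectly written as -3: the term (-t**2*cos(t) + 2*t*sin(t))/sin(t)**2 was incorrectly written as (-t**2*cos(t) + 2*t*sin(t))/sin(t)**3
The later steps are derived from this incorrect expression, so the error originates in Step 2.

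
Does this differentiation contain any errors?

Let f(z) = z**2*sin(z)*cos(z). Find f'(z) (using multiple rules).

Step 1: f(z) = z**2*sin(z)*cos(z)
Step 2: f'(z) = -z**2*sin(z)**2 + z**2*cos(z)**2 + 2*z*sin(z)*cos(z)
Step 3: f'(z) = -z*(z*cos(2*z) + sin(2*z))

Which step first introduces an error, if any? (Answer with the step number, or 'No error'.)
Step 3

Step 3 is incorrect due to a sign flip.
The step shows: -z*(z*cos(2*z) + sin(2*z))
The correct value should be: z*(z*cos(2*z) + sin(2*z))

Explanation: The sign of the whole expression was flipped: the term z*(z*cos(2*z) + sin(2*z)) was incorrectly written as -z*(z*cos(2*z) + sin(2*z))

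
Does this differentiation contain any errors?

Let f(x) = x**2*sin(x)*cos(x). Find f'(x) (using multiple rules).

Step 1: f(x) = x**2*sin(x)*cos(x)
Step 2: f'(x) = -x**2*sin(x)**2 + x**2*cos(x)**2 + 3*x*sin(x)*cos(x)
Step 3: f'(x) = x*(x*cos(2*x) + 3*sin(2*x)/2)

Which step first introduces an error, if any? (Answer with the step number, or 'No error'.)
Step 2

Step 2 is incorrect due to a wrong coefficient.
The step shows: -x**2*sin(x)**2 + x**2*cos(x)**2 + 3*x*sin(x)*cos(x)
The correct value should be: -x**2*sin(x)**2 + x**2*cos(x)**2 + 2*x*sin(x)*cos(x)

Explanation: The coefficient 2 was incorrectly written as 3: the term 2*x*sin(x)*cos(x) was incorrectly written as 3*x*sin(x)*cos(x)
The later steps are derived from this incorrect expression, so the error originates in Step 2.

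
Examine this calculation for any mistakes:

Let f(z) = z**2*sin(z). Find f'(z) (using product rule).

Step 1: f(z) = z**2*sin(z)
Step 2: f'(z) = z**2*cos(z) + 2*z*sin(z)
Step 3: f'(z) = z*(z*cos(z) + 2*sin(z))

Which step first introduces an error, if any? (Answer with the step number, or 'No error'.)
No error

All steps in this derivation are correct.
The final answer f'(z) = z*(z*cos(z) + 2*sin(z)) is valid.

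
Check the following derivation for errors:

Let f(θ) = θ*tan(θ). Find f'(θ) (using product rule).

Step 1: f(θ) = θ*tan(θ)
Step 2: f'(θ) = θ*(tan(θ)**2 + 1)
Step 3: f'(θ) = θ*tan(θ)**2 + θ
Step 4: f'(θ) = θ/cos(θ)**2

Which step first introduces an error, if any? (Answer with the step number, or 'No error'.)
Step 2

Step 2 is incorrect due to a dropped term.
The step shows: θ*(tan(θ)**2 + 1)
The correct value should be: θ*(tan(θ)**2 + 1) + tan(θ)

Explanation: A term was dropped: the term tan(θ) was incorrectly omitted
The later steps are derived from this incorrect expression, so the error originates in Step 2.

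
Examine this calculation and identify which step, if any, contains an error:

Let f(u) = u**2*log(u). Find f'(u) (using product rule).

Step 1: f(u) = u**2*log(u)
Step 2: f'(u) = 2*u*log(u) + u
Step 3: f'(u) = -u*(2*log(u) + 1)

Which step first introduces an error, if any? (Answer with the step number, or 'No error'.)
Step 3

Step 3 is incorrect due to a sign flip.
The step shows: -u*(2*log(u) + 1)
The correct value should be: u*(2*log(u) + 1)

Explanation: The sign of the whole expression was flipped: the term u*(2*log(u) + 1) was incorrectly written as -u*(2*log(u) + 1)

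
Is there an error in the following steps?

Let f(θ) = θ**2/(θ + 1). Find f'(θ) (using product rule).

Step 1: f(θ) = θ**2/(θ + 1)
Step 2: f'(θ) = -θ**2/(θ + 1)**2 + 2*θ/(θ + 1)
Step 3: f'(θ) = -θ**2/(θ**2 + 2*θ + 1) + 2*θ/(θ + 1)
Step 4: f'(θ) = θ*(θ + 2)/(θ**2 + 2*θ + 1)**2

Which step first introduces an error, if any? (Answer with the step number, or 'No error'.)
Step 4

Step 4 is incorrect due to a wrong exponent.
The step shows: θ*(θ + 2)/(θ**2 + 2*θ + 1)**2
The correct value should be: θ*(θ + 2)/(θ**2 + 2*θ + 1)

Explanation: The exponent -1 on θ**2 + 2*θ + 1 was incorrectly written as -2: the term θ*(θ + 2)/(θ**2 + 2*θ + 1) was incorrectly written as θ*(θ + 2)/(θ**2 + 2*θ + 1)**2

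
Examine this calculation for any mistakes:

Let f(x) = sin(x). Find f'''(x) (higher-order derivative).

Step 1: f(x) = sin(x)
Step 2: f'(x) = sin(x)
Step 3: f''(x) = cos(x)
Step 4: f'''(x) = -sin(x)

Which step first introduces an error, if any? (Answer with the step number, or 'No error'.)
Step 2

Step 2 is incorrect due to a wrong trig function.
The step shows: sin(x)
The correct value should be: cos(x)

Explanation: cos(x) was incorrectly written as sin(x): the term cos(x) was incorrectly written as sin(x)
The later steps are derived from this incorrect expression, so the error originates in Step 2.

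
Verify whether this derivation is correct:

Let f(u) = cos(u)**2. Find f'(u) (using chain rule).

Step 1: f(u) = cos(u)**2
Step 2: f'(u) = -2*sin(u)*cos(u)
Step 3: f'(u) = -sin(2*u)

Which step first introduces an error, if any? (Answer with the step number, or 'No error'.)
No error

All steps in this derivation are correct.
The final answer f'(u) = -sin(2*u) is valid.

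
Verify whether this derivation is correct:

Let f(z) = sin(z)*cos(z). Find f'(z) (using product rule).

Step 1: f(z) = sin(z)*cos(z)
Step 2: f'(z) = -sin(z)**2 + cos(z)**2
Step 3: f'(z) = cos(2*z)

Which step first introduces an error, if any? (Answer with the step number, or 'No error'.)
No error

All steps in this derivation are correct.
The final answer f'(z) = cos(2*z) is valid.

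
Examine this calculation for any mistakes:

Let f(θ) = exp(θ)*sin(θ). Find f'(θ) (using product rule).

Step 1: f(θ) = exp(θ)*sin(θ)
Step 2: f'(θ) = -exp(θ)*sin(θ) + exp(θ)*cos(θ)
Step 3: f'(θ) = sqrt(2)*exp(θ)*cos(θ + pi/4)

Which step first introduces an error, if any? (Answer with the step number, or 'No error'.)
Step 2

Step 2 is incorrect due to a sign flip.
The step shows: -exp(θ)*sin(θ) + exp(θ)*cos(θ)
The correct value should be: exp(θ)*sin(θ) + exp(θ)*cos(θ)

Explanation: The sign of one term was flipped: the term exp(θ)*sin(θ) was incorrectly written as -exp(θ)*sin(θ)
The later steps are derived from this incorrect expression, so the error originates in Step 2.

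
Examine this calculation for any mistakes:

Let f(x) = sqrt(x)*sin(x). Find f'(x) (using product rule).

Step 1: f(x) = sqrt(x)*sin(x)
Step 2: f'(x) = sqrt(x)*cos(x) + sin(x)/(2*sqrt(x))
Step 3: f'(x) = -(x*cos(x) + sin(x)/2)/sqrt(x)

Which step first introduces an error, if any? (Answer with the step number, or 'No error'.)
Step 3

Step 3 is incorrect due to a sign flip.
The step shows: -(x*cos(x) + sin(x)/2)/sqrt(x)
The correct value should be: (x*cos(x) + sin(x)/2)/sqrt(x)

Explanation: The sign of the whole expression was flipped: the term (x*cos(x) + sin(x)/2)/sqrt(x) was incorrectly written as -(x*cos(x) + sin(x)/2)/sqrt(x)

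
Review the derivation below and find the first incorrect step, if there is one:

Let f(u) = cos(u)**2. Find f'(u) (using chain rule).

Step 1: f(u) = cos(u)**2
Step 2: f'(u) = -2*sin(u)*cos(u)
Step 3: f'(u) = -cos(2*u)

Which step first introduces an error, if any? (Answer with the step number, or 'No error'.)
Step 3

Step 3 is incorrect due to a wrong trig function.
The step shows: -cos(2*u)
The correct value should be: -sin(2*u)

Explanation: sin(2*u) was incorrectly written as cos(2*u): the term -sin(2*u) was incorrectly written as -cos(2*u)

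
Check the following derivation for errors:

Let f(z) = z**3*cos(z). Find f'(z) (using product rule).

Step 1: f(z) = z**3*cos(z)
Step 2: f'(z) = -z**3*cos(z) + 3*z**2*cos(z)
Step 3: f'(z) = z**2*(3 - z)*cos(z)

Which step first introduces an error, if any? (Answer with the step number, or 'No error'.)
Step 2

Step 2 is incorrect due to a wrong trig function.
The step shows: -z**3*cos(z) + 3*z**2*cos(z)
The correct value should be: -z**3*sin(z) + 3*z**2*cos(z)

Explanation: sin(z) was incorrectly written as cos(z): the term -z**3*sin(z) was incorrectly written as -z**3*cos(z)
The later steps are derived from this incorrect expression, so the error originates in Step 2.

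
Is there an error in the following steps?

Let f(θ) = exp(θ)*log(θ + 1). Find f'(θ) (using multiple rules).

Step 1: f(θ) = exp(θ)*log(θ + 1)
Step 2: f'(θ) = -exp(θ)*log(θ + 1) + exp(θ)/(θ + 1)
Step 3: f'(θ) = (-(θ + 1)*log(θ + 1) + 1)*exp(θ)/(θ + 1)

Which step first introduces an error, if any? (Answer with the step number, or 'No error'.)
Step 2

Step 2 is incorrect due to a sign flip.
The step shows: -exp(θ)*log(θ + 1) + exp(θ)/(θ + 1)
The correct value should be: exp(θ)*log(θ + 1) + exp(θ)/(θ + 1)

Explanation: The sign of one term was flipped: the term exp(θ)*log(θ + 1) was incorrectly written as -exp(θ)*log(θ + 1)
The later steps are derived from this incorrect expression, so the error originates in Step 2.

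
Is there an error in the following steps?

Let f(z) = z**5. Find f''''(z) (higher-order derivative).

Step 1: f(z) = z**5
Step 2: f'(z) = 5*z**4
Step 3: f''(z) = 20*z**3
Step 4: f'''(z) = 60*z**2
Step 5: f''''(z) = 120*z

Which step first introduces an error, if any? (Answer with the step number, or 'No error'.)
No error

All steps in this derivation are correct.
The final answer f''''(z) = 120*z is valid.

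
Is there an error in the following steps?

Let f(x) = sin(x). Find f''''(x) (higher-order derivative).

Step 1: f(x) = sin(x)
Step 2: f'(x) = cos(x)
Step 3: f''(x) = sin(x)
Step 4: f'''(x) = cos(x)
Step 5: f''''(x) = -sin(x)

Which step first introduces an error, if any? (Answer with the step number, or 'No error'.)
Step 3

Step 3 is incorrect due to a sign flip.
The step shows: sin(x)
The correct value should be: -sin(x)

Explanation: The sign of the whole expression was flipped: the term -sin(x) was incorrectly written as sin(x)
The later steps are derived from this incorrect expression, so the error originates in Step 3.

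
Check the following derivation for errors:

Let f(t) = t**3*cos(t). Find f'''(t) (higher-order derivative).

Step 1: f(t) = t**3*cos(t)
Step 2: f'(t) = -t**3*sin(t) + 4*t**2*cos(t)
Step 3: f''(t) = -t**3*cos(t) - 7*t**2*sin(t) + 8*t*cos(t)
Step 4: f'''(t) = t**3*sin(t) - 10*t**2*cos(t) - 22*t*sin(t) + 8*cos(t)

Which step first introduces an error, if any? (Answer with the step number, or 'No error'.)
Step 2

Step 2 is incorrect due to a wrong coefficient.
The step shows: -t**3*sin(t) + 4*t**2*cos(t)
The correct value should be: -t**3*sin(t) + 3*t**2*cos(t)

Explanation: The coefficient 3 was incorrectly written as 4: the term 3*t**2*cos(t) was incorrectly written as 4*t**2*cos(t)
The later steps are derived from this incorrect expression, so the error originates in Step 2.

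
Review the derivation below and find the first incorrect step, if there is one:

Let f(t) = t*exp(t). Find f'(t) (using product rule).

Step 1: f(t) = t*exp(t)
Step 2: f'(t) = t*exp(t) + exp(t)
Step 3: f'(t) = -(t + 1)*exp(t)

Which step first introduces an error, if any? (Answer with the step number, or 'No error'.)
Step 3

Step 3 is incorrect due to a sign flip.
The step shows: -(t + 1)*exp(t)
The correct value should be: (t + 1)*exp(t)

Explanation: The sign of the whole expression was flipped: the term (t + 1)*exp(t) was incorrectly written as -(t + 1)*exp(t)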